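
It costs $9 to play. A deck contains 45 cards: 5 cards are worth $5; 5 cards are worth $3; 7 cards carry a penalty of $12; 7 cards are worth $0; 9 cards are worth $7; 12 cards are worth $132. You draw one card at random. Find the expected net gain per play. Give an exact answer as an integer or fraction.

1198/45 dollars

E[payout] = (5/45)·5 + (5/45)·3 + (7/45)·(-12) + (7/45)·0 + (9/45)·7 + (12/45)·132 = 1603/45
Expected profit = 1603/45 − 9 = 1198/45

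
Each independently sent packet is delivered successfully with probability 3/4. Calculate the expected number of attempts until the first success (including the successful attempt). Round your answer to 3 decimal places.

1.333

For a geometric distribution, E[trials] = 1/p = 1/(3/4) = 4/3.
≈ 1.333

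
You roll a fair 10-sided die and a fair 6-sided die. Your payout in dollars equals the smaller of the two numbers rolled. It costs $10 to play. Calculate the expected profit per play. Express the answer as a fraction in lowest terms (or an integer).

Distribution of the smaller of the two numbers rolled: 1 w.p. 1/4, 2 w.p. 13/60, 3 w.p. 11/60, 4 w.p. 3/20, 5 w.p. 7/60, 6 w.p. 1/12
E[payout] = (1/4)·1 + (13/60)·2 + (11/60)·3 + (3/20)·4 + (7/60)·5 + (1/12)·6 = 35/12
Expected profit = 35/12 − 10 = -85/12

-85/12 dollars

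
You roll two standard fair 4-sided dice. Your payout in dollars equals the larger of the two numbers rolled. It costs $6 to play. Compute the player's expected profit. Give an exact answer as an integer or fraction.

-23/8 dollars

Distribution of the larger of the two numbers rolled: 1 w.p. 1/16, 2 w.p. 3/16, 3 w.p. 5/16, 4 w.p. 7/16
E[payout] = (1/16)·1 + (3/16)·2 + (5/16)·3 + (7/16)·4 = 25/8
Expected profit = 25/8 − 6 = -23/8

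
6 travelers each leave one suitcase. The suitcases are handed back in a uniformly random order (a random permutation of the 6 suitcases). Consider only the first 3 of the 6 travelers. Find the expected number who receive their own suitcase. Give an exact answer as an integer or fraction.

1/2

Let Xᵢ = 1 if person i gets their own suitcase. For each i, P(Xᵢ=1) = 1/6.
By linearity of expectation, E[X₁+…+X_3] = 3·(1/6) = 1/2.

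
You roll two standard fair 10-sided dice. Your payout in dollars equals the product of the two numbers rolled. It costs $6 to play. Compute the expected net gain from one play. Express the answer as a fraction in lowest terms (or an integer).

Distribution of the product of the two numbers rolled: 1 w.p. 1/100, 2 w.p. 1/50, 3 w.p. 1/50, 4 w.p. 3/100, 5 w.p. 1/50, 6 w.p. 1/25, …
E[payout] = (1/100)·1 + (1/50)·2 + (1/50)·3 + (3/100)·4 + (1/50)·5 + (1/25)·6 + (1/50)·7 + (1/25)·8 + (3/100)·9 + (1/25)·10 + (1/25)·12 + (1/50)·14 + (1/50)·15 + (3/100)·16 + (1/25)·18 + (1/25)·20 + (1/50)·21 + (1/25)·24 + (1/100)·25 + (1/50)·27 + (1/50)·28 + (1/25)·30 + (1/50)·32 + (1/50)·35 + (3/100)·36 + (1/25)·40 + (1/50)·42 + (1/50)·45 + (1/50)·48 + (1/100)·49 + (1/50)·50 + (1/50)·54 + (1/50)·56 + (1/50)·60 + (1/50)·63 + (1/100)·64 + (1/50)·70 + (1/50)·72 + (1/50)·80 + (1/100)·81 + (1/50)·90 + (1/100)·100 = 121/4
Expected profit = 121/4 − 6 = 97/4

97/4 dollars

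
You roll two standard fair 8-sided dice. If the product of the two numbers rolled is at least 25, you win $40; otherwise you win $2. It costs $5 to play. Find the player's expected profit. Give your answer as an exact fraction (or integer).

71/8 dollars

E[payout] = (11/16)·2 + (5/16)·40 = 111/8
Expected profit = 111/8 − 5 = 71/8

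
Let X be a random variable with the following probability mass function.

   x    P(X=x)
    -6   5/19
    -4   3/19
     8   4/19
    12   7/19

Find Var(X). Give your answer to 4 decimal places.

63.3573

E[X] = (5/19)·(-6) + (3/19)·(-4) + (4/19)·8 + (7/19)·12 = 74/19
E[X²] = (5/19)·36 + (3/19)·16 + (4/19)·64 + (7/19)·144 = 1492/19
Var(X) = 1492/19 − (74/19)² = 22872/361 ≈ 63.3573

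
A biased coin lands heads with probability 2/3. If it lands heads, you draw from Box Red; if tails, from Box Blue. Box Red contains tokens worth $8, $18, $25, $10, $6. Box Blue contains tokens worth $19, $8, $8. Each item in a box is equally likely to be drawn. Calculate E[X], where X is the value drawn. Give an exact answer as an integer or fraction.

577/45 dollars

E[X | Box Red] = (8 + 18 + 25 + 10 + 6)/5 = 67/5
E[X | Box Blue] = (19 + 8 + 8)/3 = 35/3
E[X] = (2/3)·67/5 + (1/3)·35/3 = 577/45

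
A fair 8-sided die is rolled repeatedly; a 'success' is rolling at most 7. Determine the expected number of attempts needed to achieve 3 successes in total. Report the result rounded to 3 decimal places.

3.429

By linearity (sum of 3 independent geometric waits), E[trials] = 3/p = 3/(7/8) = 24/7.
≈ 3.429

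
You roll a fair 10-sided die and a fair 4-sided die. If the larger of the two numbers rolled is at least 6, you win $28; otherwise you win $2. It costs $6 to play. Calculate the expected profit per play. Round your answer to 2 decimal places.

E[payout] = (1/2)·2 + (1/2)·28 = 15
Expected profit = 15 − 6 = 9 ≈ $9.00

$9.00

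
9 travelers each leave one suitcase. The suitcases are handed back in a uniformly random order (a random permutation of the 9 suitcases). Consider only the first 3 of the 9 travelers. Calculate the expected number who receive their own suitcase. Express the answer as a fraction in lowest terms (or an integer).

Let Xᵢ = 1 if person i gets their own suitcase. For each i, P(Xᵢ=1) = 1/9.
By linearity of expectation, E[X₁+…+X_3] = 3·(1/9) = 1/3.

1/3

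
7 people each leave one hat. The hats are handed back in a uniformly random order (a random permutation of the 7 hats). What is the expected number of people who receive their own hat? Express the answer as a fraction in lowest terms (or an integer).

Let Xᵢ = 1 if person i gets their own hat. For each i, P(Xᵢ=1) = 1/7.
By linearity of expectation, E[X₁+…+X_7] = 7·(1/7) = 1.

1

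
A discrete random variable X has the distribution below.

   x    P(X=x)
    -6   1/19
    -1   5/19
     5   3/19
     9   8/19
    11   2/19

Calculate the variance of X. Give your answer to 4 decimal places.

E[X] = (1/19)·(-6) + (5/19)·(-1) + (3/19)·5 + (8/19)·9 + (2/19)·11 = 98/19
E[X²] = (1/19)·36 + (5/19)·1 + (3/19)·25 + (8/19)·81 + (2/19)·121 = 1006/19
Var(X) = 1006/19 − (98/19)² = 9510/361 ≈ 26.3435

26.3435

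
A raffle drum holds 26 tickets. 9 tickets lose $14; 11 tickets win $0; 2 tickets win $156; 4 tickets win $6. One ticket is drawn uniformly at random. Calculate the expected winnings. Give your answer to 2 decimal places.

E[payout] = (9/26)·(-14) + (11/26)·0 + (2/26)·156 + (4/26)·6 = 105/13
≈ $8.08

$8.08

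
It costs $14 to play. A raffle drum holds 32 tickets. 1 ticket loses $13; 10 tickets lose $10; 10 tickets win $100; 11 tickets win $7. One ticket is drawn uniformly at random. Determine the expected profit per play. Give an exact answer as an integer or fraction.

E[payout] = (1/32)·(-13) + (10/32)·(-10) + (10/32)·100 + (11/32)·7 = 241/8
Expected profit = 241/8 − 14 = 129/8

129/8 dollars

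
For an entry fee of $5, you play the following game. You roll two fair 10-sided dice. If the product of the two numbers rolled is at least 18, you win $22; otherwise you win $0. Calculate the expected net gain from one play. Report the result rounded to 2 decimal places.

$8.64

E[payout] = (19/50)·0 + (31/50)·22 = 341/25
Expected profit = 341/25 − 5 = 216/25 ≈ $8.64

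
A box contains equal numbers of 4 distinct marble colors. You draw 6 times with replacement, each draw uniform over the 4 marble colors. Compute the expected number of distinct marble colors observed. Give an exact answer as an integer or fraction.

Let Xⱼ=1 if type j appears at least once. P(Xⱼ=1) = 1 − ((4−1)/4)^6 = 3367/4096.
E[#distinct] = 4·3367/4096 = 3367/1024.

3367/1024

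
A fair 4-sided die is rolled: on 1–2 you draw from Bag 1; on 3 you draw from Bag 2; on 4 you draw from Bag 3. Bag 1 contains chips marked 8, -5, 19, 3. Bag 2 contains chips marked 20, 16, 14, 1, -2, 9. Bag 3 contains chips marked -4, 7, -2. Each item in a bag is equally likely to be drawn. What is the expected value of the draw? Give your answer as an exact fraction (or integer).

45/8

E[X | Bag 1] = (8 − 5 + 19 + 3)/4 = 25/4
E[X | Bag 2] = (20 + 16 + 14 + 1 − 2 + 9)/6 = 29/3
E[X | Bag 3] = (-4 + 7 − 2)/3 = 1/3
E[X] = (1/2)·25/4 + (1/4)·29/3 + (1/4)·1/3 = 45/8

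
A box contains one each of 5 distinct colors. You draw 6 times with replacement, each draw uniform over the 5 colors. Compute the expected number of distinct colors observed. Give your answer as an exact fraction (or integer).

Let Xⱼ=1 if type j appears at least once. P(Xⱼ=1) = 1 − ((5−1)/5)^6 = 11529/15625.
E[#distinct] = 5·11529/15625 = 11529/3125.

11529/3125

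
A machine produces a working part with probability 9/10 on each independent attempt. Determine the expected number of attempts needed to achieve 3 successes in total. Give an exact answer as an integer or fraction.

By linearity (sum of 3 independent geometric waits), E[trials] = 3/p = 3/(9/10) = 10/3.

10/3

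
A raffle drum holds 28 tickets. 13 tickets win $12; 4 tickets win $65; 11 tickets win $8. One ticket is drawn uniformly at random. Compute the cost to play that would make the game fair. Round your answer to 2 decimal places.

$18.00

E[payout] = (13/28)·12 + (4/28)·65 + (11/28)·8 = 18
Fair fee = E[payout] = 18 ≈ $18.00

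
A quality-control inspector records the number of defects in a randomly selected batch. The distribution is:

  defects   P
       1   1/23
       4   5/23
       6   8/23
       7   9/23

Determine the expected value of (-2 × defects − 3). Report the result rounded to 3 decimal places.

E[-2x-3] = (1/23)·(-5) + (5/23)·(-11) + (8/23)·(-15) + (9/23)·(-17)
     = -333/23 ≈ -14.478

-14.478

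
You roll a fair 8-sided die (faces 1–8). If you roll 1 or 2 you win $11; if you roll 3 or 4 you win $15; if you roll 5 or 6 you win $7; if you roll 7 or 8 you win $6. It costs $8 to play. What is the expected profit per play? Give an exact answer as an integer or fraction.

7/4 dollars

E[payout] = (1/4)·6 + (1/4)·7 + (1/4)·11 + (1/4)·15 = 39/4
Expected profit = 39/4 − 8 = 7/4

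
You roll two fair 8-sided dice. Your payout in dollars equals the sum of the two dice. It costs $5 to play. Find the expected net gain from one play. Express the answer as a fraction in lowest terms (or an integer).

$4

Distribution of the sum of the two dice: 2 w.p. 1/64, 3 w.p. 1/32, 4 w.p. 3/64, 5 w.p. 1/16, 6 w.p. 5/64, 7 w.p. 3/32, …
E[payout] = (1/64)·2 + (1/32)·3 + (3/64)·4 + (1/16)·5 + (5/64)·6 + (3/32)·7 + (7/64)·8 + (1/8)·9 + (7/64)·10 + (3/32)·11 + (5/64)·12 + (1/16)·13 + (3/64)·14 + (1/32)·15 + (1/64)·16 = 9
Expected profit = 9 − 5 = 4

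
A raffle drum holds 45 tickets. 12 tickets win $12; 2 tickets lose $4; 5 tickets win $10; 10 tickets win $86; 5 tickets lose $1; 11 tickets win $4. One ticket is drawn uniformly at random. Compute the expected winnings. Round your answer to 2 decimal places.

E[payout] = (12/45)·12 + (2/45)·(-4) + (5/45)·10 + (10/45)·86 + (5/45)·(-1) + (11/45)·4 = 217/9
≈ $24.11

$24.11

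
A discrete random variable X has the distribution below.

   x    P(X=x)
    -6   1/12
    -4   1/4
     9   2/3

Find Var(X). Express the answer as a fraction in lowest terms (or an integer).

E[X] = (1/12)·(-6) + (1/4)·(-4) + (2/3)·9 = 9/2
E[X²] = (1/12)·36 + (1/4)·16 + (2/3)·81 = 61
Var(X) = 61 − (9/2)² = 163/4

163/4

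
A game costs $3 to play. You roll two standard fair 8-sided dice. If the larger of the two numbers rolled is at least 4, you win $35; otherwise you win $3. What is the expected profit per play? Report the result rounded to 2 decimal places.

$27.50

E[payout] = (9/64)·3 + (55/64)·35 = 61/2
Expected profit = 61/2 − 3 = 55/2 ≈ $27.50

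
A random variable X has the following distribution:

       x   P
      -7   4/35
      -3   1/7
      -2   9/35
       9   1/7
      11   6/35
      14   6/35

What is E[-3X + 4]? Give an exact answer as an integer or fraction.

-262/35

E[-3x+4] = (4/35)·25 + (1/7)·13 + (9/35)·10 + (1/7)·(-23) + (6/35)·(-29) + (6/35)·(-38)
     = -262/35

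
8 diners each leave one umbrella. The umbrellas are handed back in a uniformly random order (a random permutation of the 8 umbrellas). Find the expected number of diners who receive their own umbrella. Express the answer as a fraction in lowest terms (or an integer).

Let Xᵢ = 1 if person i gets their own umbrella. For each i, P(Xᵢ=1) = 1/8.
By linearity of expectation, E[X₁+…+X_8] = 8·(1/8) = 1.

1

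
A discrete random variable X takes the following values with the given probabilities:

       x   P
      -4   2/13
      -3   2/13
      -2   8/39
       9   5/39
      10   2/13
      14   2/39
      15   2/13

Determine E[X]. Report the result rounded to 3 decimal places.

4.231

E[X] = (2/13)·(-4) + (2/13)·(-3) + (8/39)·(-2) + (5/39)·9 + (2/13)·10 + (2/39)·14 + (2/13)·15
     = 55/13 ≈ 4.231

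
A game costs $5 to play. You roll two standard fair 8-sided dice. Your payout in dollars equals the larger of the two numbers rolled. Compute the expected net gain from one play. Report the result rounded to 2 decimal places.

Distribution of the larger of the two numbers rolled: 1 w.p. 1/64, 2 w.p. 3/64, 3 w.p. 5/64, 4 w.p. 7/64, 5 w.p. 9/64, 6 w.p. 11/64, …
E[payout] = (1/64)·1 + (3/64)·2 + (5/64)·3 + (7/64)·4 + (9/64)·5 + (11/64)·6 + (13/64)·7 + (15/64)·8 = 93/16
Expected profit = 93/16 − 5 = 13/16 ≈ $0.81

$0.81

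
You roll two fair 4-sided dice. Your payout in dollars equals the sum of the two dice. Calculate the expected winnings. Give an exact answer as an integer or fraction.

Distribution of the sum of the two dice: 2 w.p. 1/16, 3 w.p. 1/8, 4 w.p. 3/16, 5 w.p. 1/4, 6 w.p. 3/16, 7 w.p. 1/8, …
E[payout] = (1/16)·2 + (1/8)·3 + (3/16)·4 + (1/4)·5 + (3/16)·6 + (1/8)·7 + (1/16)·8 = 5

$5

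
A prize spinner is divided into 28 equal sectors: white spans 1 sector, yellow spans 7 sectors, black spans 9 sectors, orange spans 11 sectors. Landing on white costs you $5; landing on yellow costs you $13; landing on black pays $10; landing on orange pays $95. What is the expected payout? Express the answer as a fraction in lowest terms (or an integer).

E[payout] = (1/28)·(-5) + (7/28)·(-13) + (9/28)·10 + (11/28)·95 = 1039/28

1039/28 dollars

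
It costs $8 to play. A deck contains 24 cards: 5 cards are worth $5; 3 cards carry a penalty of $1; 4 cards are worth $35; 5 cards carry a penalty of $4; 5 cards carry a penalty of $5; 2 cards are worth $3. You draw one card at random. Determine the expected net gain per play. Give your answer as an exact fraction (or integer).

E[payout] = (5/24)·5 + (3/24)·(-1) + (4/24)·35 + (5/24)·(-4) + (5/24)·(-5) + (2/24)·3 = 41/8
Expected profit = 41/8 − 8 = -23/8

-23/8 dollars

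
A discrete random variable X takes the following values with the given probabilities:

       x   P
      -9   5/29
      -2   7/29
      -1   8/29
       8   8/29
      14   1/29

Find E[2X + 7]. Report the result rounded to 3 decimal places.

7.759

E[2x+7] = (5/29)·(-11) + (7/29)·3 + (8/29)·5 + (8/29)·23 + (1/29)·35
     = 225/29 ≈ 7.759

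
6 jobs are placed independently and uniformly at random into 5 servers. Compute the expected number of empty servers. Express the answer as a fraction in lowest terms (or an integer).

4096/3125

Let Xⱼ=1 if server j is empty. P(Xⱼ=1) = ((5-1)/5)^6 = 4096/15625.
By linearity, E[#empty] = 5·4096/15625 = 4096/3125.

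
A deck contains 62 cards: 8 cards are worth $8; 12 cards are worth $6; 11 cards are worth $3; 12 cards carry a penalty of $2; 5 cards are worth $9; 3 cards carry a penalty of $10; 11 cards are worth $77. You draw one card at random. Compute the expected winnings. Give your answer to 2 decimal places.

$16.24

E[payout] = (8/62)·8 + (12/62)·6 + (11/62)·3 + (12/62)·(-2) + (5/62)·9 + (3/62)·(-10) + (11/62)·77 = 1007/62
≈ $16.24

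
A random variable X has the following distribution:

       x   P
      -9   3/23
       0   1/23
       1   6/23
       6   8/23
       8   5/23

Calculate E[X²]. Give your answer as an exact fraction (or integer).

E[X²] = (3/23)·81 + (1/23)·0 + (6/23)·1 + (8/23)·36 + (5/23)·64
     = 857/23

857/23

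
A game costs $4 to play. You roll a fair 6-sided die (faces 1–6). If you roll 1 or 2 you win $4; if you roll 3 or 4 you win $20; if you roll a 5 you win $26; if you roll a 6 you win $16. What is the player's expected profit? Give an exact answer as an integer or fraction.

$11

E[payout] = (1/3)·4 + (1/6)·16 + (1/3)·20 + (1/6)·26 = 15
Expected profit = 15 − 4 = 11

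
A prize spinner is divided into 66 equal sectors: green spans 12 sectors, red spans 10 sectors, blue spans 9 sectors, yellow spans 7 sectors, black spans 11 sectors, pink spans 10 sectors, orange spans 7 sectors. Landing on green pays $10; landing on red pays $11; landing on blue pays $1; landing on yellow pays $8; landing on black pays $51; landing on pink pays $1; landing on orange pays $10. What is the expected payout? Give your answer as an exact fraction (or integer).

E[payout] = (12/66)·10 + (10/66)·11 + (9/66)·1 + (7/66)·8 + (11/66)·51 + (10/66)·1 + (7/66)·10 = 156/11

156/11 dollars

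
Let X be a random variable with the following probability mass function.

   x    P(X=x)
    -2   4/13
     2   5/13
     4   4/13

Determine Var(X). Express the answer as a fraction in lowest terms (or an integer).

976/169

E[X] = (4/13)·(-2) + (5/13)·2 + (4/13)·4 = 18/13
E[X²] = (4/13)·4 + (5/13)·4 + (4/13)·16 = 100/13
Var(X) = 100/13 − (18/13)² = 976/169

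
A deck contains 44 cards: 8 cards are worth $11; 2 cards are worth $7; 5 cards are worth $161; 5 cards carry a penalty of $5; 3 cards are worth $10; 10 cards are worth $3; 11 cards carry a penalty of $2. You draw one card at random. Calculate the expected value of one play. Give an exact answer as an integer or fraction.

E[payout] = (8/44)·11 + (2/44)·7 + (5/44)·161 + (5/44)·(-5) + (3/44)·10 + (10/44)·3 + (11/44)·(-2) = 230/11

230/11 dollars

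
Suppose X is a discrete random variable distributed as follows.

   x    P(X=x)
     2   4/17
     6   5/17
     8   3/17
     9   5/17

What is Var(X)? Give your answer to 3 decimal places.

E[X] = (4/17)·2 + (5/17)·6 + (3/17)·8 + (5/17)·9 = 107/17
E[X²] = (4/17)·4 + (5/17)·36 + (3/17)·64 + (5/17)·81 = 793/17
Var(X) = 793/17 − (107/17)² = 2032/289 ≈ 7.031

7.031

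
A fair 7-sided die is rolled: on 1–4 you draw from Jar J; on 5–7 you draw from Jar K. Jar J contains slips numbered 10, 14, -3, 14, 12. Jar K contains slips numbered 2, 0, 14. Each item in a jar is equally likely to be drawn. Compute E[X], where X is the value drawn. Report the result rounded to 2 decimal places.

E[X | Jar J] = (10 + 14 − 3 + 14 + 12)/5 = 47/5
E[X | Jar K] = (2 + 0 + 14)/3 = 16/3
E[X] = (4/7)·47/5 + (3/7)·16/3 = 268/35 ≈ 7.66

7.66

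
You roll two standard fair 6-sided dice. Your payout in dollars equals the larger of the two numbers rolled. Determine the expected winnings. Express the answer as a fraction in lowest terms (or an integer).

161/36 dollars

Distribution of the larger of the two numbers rolled: 1 w.p. 1/36, 2 w.p. 1/12, 3 w.p. 5/36, 4 w.p. 7/36, 5 w.p. 1/4, 6 w.p. 11/36
E[payout] = (1/36)·1 + (1/12)·2 + (5/36)·3 + (7/36)·4 + (1/4)·5 + (11/36)·6 = 161/36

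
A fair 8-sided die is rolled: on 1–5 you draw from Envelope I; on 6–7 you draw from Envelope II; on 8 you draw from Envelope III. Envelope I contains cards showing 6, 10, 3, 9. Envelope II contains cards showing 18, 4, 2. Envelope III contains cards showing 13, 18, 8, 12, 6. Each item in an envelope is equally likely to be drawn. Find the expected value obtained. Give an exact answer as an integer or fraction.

39/5

E[X | Envelope I] = (6 + 10 + 3 + 9)/4 = 7
E[X | Envelope II] = (18 + 4 + 2)/3 = 8
E[X | Envelope III] = (13 + 18 + 8 + 12 + 6)/5 = 57/5
E[X] = (5/8)·7 + (1/4)·8 + (1/8)·57/5 = 39/5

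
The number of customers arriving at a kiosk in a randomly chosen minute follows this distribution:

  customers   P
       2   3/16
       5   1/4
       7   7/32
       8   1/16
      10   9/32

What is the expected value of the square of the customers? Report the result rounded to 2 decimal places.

49.84

E[X²] = (3/16)·4 + (1/4)·25 + (7/32)·49 + (1/16)·64 + (9/32)·100
     = 1595/32 ≈ 49.84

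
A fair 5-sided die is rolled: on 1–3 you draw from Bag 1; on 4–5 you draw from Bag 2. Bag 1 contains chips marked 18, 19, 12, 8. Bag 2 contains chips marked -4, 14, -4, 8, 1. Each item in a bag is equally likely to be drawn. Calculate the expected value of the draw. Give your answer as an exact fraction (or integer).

39/4

E[X | Bag 1] = (18 + 19 + 12 + 8)/4 = 57/4
E[X | Bag 2] = (-4 + 14 − 4 + 8 + 1)/5 = 3
E[X] = (3/5)·57/4 + (2/5)·3 = 39/4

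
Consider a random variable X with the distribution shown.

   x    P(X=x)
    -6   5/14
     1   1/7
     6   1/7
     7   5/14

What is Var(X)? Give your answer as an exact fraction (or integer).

E[X] = (5/14)·(-6) + (1/7)·1 + (1/7)·6 + (5/14)·7 = 19/14
E[X²] = (5/14)·36 + (1/7)·1 + (1/7)·36 + (5/14)·49 = 499/14
Var(X) = 499/14 − (19/14)² = 6625/196

6625/196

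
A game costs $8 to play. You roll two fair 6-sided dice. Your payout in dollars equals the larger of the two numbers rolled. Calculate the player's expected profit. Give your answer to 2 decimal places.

Distribution of the larger of the two numbers rolled: 1 w.p. 1/36, 2 w.p. 1/12, 3 w.p. 5/36, 4 w.p. 7/36, 5 w.p. 1/4, 6 w.p. 11/36
E[payout] = (1/36)·1 + (1/12)·2 + (5/36)·3 + (7/36)·4 + (1/4)·5 + (11/36)·6 = 161/36
Expected profit = 161/36 − 8 = -127/36 ≈ -$3.53

-$3.53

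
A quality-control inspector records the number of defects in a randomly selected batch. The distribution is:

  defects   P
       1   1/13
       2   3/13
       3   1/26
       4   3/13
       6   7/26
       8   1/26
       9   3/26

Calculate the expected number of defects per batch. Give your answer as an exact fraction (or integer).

E[X] = (1/13)·1 + (3/13)·2 + (1/26)·3 + (3/13)·4 + (7/26)·6 + (1/26)·8 + (3/26)·9
     = 59/13

59/13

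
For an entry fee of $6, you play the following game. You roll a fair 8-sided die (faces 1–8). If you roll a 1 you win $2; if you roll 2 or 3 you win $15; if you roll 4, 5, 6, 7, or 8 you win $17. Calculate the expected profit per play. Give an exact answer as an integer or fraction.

69/8 dollars

E[payout] = (1/8)·2 + (1/4)·15 + (5/8)·17 = 117/8
Expected profit = 117/8 − 6 = 69/8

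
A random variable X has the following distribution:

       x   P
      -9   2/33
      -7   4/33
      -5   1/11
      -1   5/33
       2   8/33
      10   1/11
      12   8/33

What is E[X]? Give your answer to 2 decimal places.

2.30

E[X] = (2/33)·(-9) + (4/33)·(-7) + (1/11)·(-5) + (5/33)·(-1) + (8/33)·2 + (1/11)·10 + (8/33)·12
     = 76/33 ≈ 2.30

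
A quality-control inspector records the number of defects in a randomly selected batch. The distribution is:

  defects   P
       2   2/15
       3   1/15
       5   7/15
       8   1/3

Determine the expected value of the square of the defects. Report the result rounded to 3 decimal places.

E[X²] = (2/15)·4 + (1/15)·9 + (7/15)·25 + (1/3)·64
     = 512/15 ≈ 34.133

34.133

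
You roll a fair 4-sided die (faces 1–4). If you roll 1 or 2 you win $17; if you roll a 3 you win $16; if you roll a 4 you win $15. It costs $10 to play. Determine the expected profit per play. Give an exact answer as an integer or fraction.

25/4 dollars

E[payout] = (1/4)·15 + (1/4)·16 + (1/2)·17 = 65/4
Expected profit = 65/4 − 10 = 25/4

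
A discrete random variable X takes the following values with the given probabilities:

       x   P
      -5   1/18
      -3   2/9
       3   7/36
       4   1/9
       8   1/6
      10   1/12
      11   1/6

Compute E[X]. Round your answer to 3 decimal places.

E[X] = (1/18)·(-5) + (2/9)·(-3) + (7/36)·3 + (1/9)·4 + (1/6)·8 + (1/12)·10 + (1/6)·11
     = 49/12 ≈ 4.083

4.083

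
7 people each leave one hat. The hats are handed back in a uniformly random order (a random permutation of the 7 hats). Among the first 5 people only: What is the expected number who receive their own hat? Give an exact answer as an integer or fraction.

5/7

Let Xᵢ = 1 if person i gets their own hat. For each i, P(Xᵢ=1) = 1/7.
By linearity of expectation, E[X₁+…+X_5] = 5·(1/7) = 5/7.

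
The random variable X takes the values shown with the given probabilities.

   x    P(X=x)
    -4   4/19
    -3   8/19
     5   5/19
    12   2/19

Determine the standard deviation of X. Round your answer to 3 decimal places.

5.354

E[X] = 9/19, E[X²] = 549/19
Var(X) = E[X²] − (E[X])² = 549/19 − 81/361 = 10350/361
SD(X) = √(10350/361) ≈ 5.354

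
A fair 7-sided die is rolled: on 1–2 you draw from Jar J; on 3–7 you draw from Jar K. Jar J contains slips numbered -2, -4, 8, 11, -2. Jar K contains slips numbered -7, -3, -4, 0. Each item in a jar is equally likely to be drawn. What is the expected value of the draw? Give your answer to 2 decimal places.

-1.87

E[X | Jar J] = (-2 − 4 + 8 + 11 − 2)/5 = 11/5
E[X | Jar K] = (-7 − 3 − 4 + 0)/4 = -7/2
E[X] = (2/7)·11/5 + (5/7)·(-7/2) = -131/70 ≈ -1.87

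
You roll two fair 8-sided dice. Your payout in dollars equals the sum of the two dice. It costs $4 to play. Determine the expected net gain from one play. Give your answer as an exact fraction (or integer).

Distribution of the sum of the two dice: 2 w.p. 1/64, 3 w.p. 1/32, 4 w.p. 3/64, 5 w.p. 1/16, 6 w.p. 5/64, 7 w.p. 3/32, …
E[payout] = (1/64)·2 + (1/32)·3 + (3/64)·4 + (1/16)·5 + (5/64)·6 + (3/32)·7 + (7/64)·8 + (1/8)·9 + (7/64)·10 + (3/32)·11 + (5/64)·12 + (1/16)·13 + (3/64)·14 + (1/32)·15 + (1/64)·16 = 9
Expected profit = 9 − 4 = 5

$5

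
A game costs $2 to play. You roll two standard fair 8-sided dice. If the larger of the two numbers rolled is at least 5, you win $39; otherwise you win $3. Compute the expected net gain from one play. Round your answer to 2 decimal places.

E[payout] = (1/4)·3 + (3/4)·39 = 30
Expected profit = 30 − 2 = 28 ≈ $28.00

$28.00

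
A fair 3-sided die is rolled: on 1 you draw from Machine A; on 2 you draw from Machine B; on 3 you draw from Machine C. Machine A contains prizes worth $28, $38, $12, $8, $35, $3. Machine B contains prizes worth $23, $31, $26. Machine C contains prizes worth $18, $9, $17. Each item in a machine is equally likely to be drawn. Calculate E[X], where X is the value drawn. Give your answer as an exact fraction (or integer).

62/3 dollars

E[X | Machine A] = (28 + 38 + 12 + 8 + 35 + 3)/6 = 62/3
E[X | Machine B] = (23 + 31 + 26)/3 = 80/3
E[X | Machine C] = (18 + 9 + 17)/3 = 44/3
E[X] = (1/3)·62/3 + (1/3)·80/3 + (1/3)·44/3 = 62/3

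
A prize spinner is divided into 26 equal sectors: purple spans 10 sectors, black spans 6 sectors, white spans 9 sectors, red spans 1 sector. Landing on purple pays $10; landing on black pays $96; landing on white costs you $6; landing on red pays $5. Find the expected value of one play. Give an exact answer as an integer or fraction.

627/26 dollars

E[payout] = (10/26)·10 + (6/26)·96 + (9/26)·(-6) + (1/26)·5 = 627/26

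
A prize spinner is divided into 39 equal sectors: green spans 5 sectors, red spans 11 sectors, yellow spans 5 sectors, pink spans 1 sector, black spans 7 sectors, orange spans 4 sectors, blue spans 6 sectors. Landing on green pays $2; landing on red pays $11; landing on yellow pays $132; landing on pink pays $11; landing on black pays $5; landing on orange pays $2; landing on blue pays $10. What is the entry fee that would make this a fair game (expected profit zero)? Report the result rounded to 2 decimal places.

E[payout] = (5/39)·2 + (11/39)·11 + (5/39)·132 + (1/39)·11 + (7/39)·5 + (4/39)·2 + (6/39)·10 = 905/39
Fair fee = E[payout] = 905/39 ≈ $23.21

$23.21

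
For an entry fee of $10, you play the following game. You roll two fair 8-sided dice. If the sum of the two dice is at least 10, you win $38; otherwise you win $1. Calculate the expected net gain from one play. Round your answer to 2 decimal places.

$7.19

E[payout] = (9/16)·1 + (7/16)·38 = 275/16
Expected profit = 275/16 − 10 = 115/16 ≈ $7.19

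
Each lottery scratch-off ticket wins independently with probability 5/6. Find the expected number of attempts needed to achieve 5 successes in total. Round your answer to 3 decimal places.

By linearity (sum of 5 independent geometric waits), E[trials] = 5/p = 5/(5/6) = 6.
≈ 6.000

6.000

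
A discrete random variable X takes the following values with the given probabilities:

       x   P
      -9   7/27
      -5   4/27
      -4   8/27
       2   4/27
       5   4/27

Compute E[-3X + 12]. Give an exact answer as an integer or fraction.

E[-3x+12] = (7/27)·39 + (4/27)·27 + (8/27)·24 + (4/27)·6 + (4/27)·(-3)
     = 65/3

65/3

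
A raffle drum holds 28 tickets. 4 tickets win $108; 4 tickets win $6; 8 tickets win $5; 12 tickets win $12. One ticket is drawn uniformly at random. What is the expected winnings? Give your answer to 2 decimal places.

$22.86

E[payout] = (4/28)·108 + (4/28)·6 + (8/28)·5 + (12/28)·12 = 160/7
≈ $22.86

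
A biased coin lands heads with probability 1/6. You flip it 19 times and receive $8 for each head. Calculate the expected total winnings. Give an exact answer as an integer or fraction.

76/3 dollars

E[#heads] = 19·1/6 = 19/6 (linearity over flips).
E[winnings] = 8·19/6 = 76/3.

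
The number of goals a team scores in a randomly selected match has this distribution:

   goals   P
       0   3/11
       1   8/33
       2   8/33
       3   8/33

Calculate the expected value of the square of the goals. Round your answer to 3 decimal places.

3.394

E[X²] = (3/11)·0 + (8/33)·1 + (8/33)·4 + (8/33)·9
     = 112/33 ≈ 3.394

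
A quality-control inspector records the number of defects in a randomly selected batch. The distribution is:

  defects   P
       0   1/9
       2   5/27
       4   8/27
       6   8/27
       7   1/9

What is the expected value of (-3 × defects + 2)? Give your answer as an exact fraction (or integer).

E[-3x+2] = (1/9)·2 + (5/27)·(-4) + (8/27)·(-10) + (8/27)·(-16) + (1/9)·(-19)
     = -31/3

-31/3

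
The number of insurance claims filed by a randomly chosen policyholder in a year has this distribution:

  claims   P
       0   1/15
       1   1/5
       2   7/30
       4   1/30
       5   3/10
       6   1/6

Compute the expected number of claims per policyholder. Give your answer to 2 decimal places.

E[X] = (1/15)·0 + (1/5)·1 + (7/30)·2 + (1/30)·4 + (3/10)·5 + (1/6)·6
     = 33/10 ≈ 3.30

3.30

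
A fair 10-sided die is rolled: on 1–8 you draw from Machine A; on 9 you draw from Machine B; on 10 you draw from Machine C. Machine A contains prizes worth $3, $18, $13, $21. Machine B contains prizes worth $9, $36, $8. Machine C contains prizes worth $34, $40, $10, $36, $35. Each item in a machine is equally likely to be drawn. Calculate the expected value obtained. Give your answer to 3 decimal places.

E[X | Machine A] = (3 + 18 + 13 + 21)/4 = 55/4
E[X | Machine B] = (9 + 36 + 8)/3 = 53/3
E[X | Machine C] = (34 + 40 + 10 + 36 + 35)/5 = 31
E[X] = (4/5)·55/4 + (1/10)·53/3 + (1/10)·31 = 238/15 ≈ 15.867

$15.867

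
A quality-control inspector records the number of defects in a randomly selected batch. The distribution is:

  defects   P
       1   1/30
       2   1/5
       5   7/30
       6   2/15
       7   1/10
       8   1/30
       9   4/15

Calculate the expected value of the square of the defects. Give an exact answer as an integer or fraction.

401/10

E[X²] = (1/30)·1 + (1/5)·4 + (7/30)·25 + (2/15)·36 + (1/10)·49 + (1/30)·64 + (4/15)·81
     = 401/10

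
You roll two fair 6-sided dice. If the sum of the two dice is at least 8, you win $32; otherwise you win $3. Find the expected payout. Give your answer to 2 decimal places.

E[payout] = (7/12)·3 + (5/12)·32 = 181/12
≈ $15.08

$15.08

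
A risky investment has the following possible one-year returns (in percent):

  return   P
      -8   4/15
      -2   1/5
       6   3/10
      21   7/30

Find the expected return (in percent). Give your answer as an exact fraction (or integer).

25/6

E[X] = (4/15)·(-8) + (1/5)·(-2) + (3/10)·6 + (7/30)·21
     = 25/6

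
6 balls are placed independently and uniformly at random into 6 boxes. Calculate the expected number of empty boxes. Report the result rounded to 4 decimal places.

Let Xⱼ=1 if box j is empty. P(Xⱼ=1) = ((6-1)/6)^6 = 15625/46656.
By linearity, E[#empty] = 6·15625/46656 = 15625/7776.
≈ 2.0094

2.0094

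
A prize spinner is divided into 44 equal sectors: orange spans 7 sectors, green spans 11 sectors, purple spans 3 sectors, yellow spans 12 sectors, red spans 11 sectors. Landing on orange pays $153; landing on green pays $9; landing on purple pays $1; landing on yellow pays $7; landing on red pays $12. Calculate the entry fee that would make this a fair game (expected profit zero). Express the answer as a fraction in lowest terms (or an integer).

E[payout] = (7/44)·153 + (11/44)·9 + (3/44)·1 + (12/44)·7 + (11/44)·12 = 1389/44
Fair fee = E[payout] = 1389/44

1389/44 dollars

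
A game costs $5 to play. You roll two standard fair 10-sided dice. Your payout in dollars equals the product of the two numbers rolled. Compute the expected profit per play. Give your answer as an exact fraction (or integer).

101/4 dollars

Distribution of the product of the two numbers rolled: 1 w.p. 1/100, 2 w.p. 1/50, 3 w.p. 1/50, 4 w.p. 3/100, 5 w.p. 1/50, 6 w.p. 1/25, …
E[payout] = (1/100)·1 + (1/50)·2 + (1/50)·3 + (3/100)·4 + (1/50)·5 + (1/25)·6 + (1/50)·7 + (1/25)·8 + (3/100)·9 + (1/25)·10 + (1/25)·12 + (1/50)·14 + (1/50)·15 + (3/100)·16 + (1/25)·18 + (1/25)·20 + (1/50)·21 + (1/25)·24 + (1/100)·25 + (1/50)·27 + (1/50)·28 + (1/25)·30 + (1/50)·32 + (1/50)·35 + (3/100)·36 + (1/25)·40 + (1/50)·42 + (1/50)·45 + (1/50)·48 + (1/100)·49 + (1/50)·50 + (1/50)·54 + (1/50)·56 + (1/50)·60 + (1/50)·63 + (1/100)·64 + (1/50)·70 + (1/50)·72 + (1/50)·80 + (1/100)·81 + (1/50)·90 + (1/100)·100 = 121/4
Expected profit = 121/4 − 5 = 101/4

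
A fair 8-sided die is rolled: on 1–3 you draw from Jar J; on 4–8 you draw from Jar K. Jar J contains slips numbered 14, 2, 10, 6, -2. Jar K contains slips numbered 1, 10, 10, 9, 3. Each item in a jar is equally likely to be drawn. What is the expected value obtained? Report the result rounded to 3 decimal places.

E[X | Jar J] = (14 + 2 + 10 + 6 − 2)/5 = 6
E[X | Jar K] = (1 + 10 + 10 + 9 + 3)/5 = 33/5
E[X] = (3/8)·6 + (5/8)·33/5 = 51/8 ≈ 6.375

6.375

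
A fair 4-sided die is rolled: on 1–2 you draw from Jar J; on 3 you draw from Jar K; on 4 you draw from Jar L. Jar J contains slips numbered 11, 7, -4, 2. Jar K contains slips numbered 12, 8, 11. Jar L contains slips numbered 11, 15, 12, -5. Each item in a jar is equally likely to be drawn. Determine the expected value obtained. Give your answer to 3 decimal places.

6.646

E[X | Jar J] = (11 + 7 − 4 + 2)/4 = 4
E[X | Jar K] = (12 + 8 + 11)/3 = 31/3
E[X | Jar L] = (11 + 15 + 12 − 5)/4 = 33/4
E[X] = (1/2)·4 + (1/4)·31/3 + (1/4)·33/4 = 319/48 ≈ 6.646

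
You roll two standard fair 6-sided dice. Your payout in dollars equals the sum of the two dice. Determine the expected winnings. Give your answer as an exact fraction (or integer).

$7

Distribution of the sum of the two dice: 2 w.p. 1/36, 3 w.p. 1/18, 4 w.p. 1/12, 5 w.p. 1/9, 6 w.p. 5/36, 7 w.p. 1/6, …
E[payout] = (1/36)·2 + (1/18)·3 + (1/12)·4 + (1/9)·5 + (5/36)·6 + (1/6)·7 + (5/36)·8 + (1/9)·9 + (1/12)·10 + (1/18)·11 + (1/36)·12 = 7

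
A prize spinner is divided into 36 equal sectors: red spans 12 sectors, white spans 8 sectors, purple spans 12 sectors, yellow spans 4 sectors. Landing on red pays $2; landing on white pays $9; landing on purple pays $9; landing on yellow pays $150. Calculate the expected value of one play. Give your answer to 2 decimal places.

$22.33

E[payout] = (12/36)·2 + (8/36)·9 + (12/36)·9 + (4/36)·150 = 67/3
≈ $22.33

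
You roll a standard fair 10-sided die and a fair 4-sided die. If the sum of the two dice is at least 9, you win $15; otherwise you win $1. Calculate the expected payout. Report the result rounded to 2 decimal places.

E[payout] = (11/20)·1 + (9/20)·15 = 73/10
≈ $7.30

$7.30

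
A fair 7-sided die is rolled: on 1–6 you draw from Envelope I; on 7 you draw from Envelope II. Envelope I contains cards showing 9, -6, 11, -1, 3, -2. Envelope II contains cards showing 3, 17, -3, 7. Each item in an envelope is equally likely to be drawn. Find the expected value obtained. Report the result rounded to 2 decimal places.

E[X | Envelope I] = (9 − 6 + 11 − 1 + 3 − 2)/6 = 7/3
E[X | Envelope II] = (3 + 17 − 3 + 7)/4 = 6
E[X] = (6/7)·7/3 + (1/7)·6 = 20/7 ≈ 2.86

2.86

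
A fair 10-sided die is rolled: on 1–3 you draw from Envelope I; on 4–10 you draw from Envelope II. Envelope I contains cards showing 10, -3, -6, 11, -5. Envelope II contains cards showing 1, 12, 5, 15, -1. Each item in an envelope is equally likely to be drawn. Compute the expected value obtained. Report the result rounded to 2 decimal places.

4.90

E[X | Envelope I] = (10 − 3 − 6 + 11 − 5)/5 = 7/5
E[X | Envelope II] = (1 + 12 + 5 + 15 − 1)/5 = 32/5
E[X] = (3/10)·7/5 + (7/10)·32/5 = 49/10 ≈ 4.90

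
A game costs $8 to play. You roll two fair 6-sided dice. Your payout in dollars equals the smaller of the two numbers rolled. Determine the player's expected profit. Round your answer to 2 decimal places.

Distribution of the smaller of the two numbers rolled: 1 w.p. 11/36, 2 w.p. 1/4, 3 w.p. 7/36, 4 w.p. 5/36, 5 w.p. 1/12, 6 w.p. 1/36
E[payout] = (11/36)·1 + (1/4)·2 + (7/36)·3 + (5/36)·4 + (1/12)·5 + (1/36)·6 = 91/36
Expected profit = 91/36 − 8 = -197/36 ≈ -$5.47

-$5.47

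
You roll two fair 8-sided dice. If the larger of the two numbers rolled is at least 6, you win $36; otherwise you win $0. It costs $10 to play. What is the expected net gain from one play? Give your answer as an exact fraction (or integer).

191/16 dollars

E[payout] = (25/64)·0 + (39/64)·36 = 351/16
Expected profit = 351/16 − 10 = 191/16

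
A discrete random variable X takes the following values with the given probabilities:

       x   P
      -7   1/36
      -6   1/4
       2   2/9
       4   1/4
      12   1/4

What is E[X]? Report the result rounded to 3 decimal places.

E[X] = (1/36)·(-7) + (1/4)·(-6) + (2/9)·2 + (1/4)·4 + (1/4)·12
     = 11/4 ≈ 2.750

2.750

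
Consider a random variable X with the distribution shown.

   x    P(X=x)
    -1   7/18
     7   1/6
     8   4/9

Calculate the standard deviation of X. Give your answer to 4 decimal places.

E[X] = 13/3, E[X²] = 37
Var(X) = E[X²] − (E[X])² = 37 − 169/9 = 164/9
SD(X) = √(164/9) ≈ 4.2687

4.2687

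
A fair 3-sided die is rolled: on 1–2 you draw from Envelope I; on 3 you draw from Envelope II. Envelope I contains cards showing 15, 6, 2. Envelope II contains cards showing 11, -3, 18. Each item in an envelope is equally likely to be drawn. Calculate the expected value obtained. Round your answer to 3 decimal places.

8.000

E[X | Envelope I] = (15 + 6 + 2)/3 = 23/3
E[X | Envelope II] = (11 − 3 + 18)/3 = 26/3
E[X] = (2/3)·23/3 + (1/3)·26/3 = 8 ≈ 8.000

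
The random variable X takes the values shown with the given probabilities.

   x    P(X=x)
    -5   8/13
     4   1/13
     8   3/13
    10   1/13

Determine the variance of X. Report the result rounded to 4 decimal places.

E[X] = (8/13)·(-5) + (1/13)·4 + (3/13)·8 + (1/13)·10 = -2/13
E[X²] = (8/13)·25 + (1/13)·16 + (3/13)·64 + (1/13)·100 = 508/13
Var(X) = 508/13 − (-2/13)² = 6600/169 ≈ 39.0533

39.0533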